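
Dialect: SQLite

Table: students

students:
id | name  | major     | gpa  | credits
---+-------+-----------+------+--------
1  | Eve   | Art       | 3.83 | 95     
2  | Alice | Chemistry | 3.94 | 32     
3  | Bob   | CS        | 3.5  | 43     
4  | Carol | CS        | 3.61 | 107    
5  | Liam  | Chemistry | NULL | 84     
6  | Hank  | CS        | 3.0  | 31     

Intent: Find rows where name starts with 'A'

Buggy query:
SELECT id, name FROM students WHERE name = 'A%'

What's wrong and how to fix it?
Bug: Wildcards only work with LIKE; '=' treats '%' as a literal character

Fix: Use LIKE for wildcard pattern matching

Corrected query:
SELECT id, name FROM students WHERE name LIKE 'A%'

Result:
id | name 
---+------
2  | Alice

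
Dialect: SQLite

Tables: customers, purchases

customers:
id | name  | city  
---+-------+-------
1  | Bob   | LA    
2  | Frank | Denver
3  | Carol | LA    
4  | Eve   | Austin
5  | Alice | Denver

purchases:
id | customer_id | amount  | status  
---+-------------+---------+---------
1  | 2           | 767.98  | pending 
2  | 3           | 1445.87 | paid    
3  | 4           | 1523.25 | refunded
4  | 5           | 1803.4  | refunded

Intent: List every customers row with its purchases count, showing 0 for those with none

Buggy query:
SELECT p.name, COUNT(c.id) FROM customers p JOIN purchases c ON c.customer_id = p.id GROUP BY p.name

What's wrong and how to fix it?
Bug: INNER JOIN drops customers rows that have no matching purchases rows

Fix: Use LEFT JOIN so parents without children still appear (COUNT(c.id) gives 0)

Corrected query:
SELECT p.name, COUNT(c.id) FROM customers p LEFT JOIN purchases c ON c.customer_id = p.id GROUP BY p.name

Result:
name  | COUNT(c.id)
------+------------
Alice | 1          
Bob   | 0          
Carol | 1          
Eve   | 1          
Frank | 1          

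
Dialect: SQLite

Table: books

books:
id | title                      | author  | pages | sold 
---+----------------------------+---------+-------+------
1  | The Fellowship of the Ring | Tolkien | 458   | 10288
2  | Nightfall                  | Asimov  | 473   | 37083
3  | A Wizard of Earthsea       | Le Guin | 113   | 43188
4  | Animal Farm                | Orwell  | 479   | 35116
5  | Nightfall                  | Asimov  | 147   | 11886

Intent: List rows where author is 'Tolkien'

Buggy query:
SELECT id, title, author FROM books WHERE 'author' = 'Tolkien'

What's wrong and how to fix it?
Bug: 'author' in single quotes is a string literal, not the column; the comparison is literal-vs-literal and never true

Fix: Remove the quotes around the column name (or use double quotes for an identifier)

Corrected query:
SELECT id, title, author FROM books WHERE author = 'Tolkien'

Result:
id | title                      | author 
---+----------------------------+--------
1  | The Fellowship of the Ring | Tolkien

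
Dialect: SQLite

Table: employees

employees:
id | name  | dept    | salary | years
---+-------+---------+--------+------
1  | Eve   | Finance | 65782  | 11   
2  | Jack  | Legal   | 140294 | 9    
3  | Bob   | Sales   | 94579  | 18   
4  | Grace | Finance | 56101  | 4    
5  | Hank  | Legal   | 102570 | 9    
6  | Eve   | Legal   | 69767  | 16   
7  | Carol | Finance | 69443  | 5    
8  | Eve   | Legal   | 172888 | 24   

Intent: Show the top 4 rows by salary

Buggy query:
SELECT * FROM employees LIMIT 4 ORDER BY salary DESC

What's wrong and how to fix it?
Bug: LIMIT must come after ORDER BY

Fix: Swap the clauses: ORDER BY first, then LIMIT

Corrected query:
SELECT * FROM employees ORDER BY salary DESC LIMIT 4

Result:
id | name | dept  | salary | years
---+------+-------+--------+------
8  | Eve  | Legal | 172888 | 24   
2  | Jack | Legal | 140294 | 9    
5  | Hank | Legal | 102570 | 9    
3  | Bob  | Sales | 94579  | 18   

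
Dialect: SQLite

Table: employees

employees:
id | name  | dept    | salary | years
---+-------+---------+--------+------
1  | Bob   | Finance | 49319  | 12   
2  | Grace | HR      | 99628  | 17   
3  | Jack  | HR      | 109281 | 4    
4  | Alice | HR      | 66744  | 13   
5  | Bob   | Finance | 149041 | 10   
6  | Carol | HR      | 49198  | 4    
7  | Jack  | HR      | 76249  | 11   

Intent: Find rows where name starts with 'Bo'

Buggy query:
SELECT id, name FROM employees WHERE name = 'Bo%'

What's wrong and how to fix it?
Bug: Wildcards only work with LIKE; '=' treats '%' as a literal character

Fix: Replace '=' with LIKE so 'Bo%' is treated as a pattern

Corrected query:
SELECT id, name FROM employees WHERE name LIKE 'Bo%'

Result:
id | name
---+-----
1  | Bob 
5  | Bob 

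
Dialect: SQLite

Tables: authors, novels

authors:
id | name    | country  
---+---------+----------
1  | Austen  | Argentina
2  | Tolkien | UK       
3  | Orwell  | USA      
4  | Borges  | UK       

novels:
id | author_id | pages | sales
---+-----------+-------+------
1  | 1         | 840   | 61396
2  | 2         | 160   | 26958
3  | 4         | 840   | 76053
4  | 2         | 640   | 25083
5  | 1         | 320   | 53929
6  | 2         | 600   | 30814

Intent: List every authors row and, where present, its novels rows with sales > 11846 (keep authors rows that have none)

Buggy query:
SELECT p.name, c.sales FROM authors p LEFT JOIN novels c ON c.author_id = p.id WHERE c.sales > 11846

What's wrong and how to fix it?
Bug: A WHERE condition on the right-hand table after LEFT JOIN drops unmatched parents

Fix: Move the right-table condition into the ON clause so unmatched parents are kept

Corrected query:
SELECT p.name, c.sales FROM authors p LEFT JOIN novels c ON c.author_id = p.id AND c.sales > 11846

Result:
name    | sales
--------+------
Austen  | 53929
Austen  | 61396
Tolkien | 25083
Tolkien | 26958
Tolkien | 30814
Orwell  | NULL 
Borges  | 76053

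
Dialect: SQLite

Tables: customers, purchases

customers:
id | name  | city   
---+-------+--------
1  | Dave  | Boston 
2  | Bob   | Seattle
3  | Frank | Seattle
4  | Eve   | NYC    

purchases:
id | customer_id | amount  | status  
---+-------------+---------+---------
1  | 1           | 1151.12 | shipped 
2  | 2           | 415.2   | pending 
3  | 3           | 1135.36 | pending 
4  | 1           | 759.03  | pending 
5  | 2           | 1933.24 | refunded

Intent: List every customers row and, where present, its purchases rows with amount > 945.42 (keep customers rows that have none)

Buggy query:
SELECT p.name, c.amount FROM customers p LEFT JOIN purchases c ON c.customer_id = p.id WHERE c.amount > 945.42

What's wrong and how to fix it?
Bug: A WHERE condition on the right-hand table after LEFT JOIN drops unmatched parents

Fix: Move the right-table condition into the ON clause so unmatched parents are kept

Corrected query:
SELECT p.name, c.amount FROM customers p LEFT JOIN purchases c ON c.customer_id = p.id AND c.amount > 945.42

Result:
name  | amount 
------+--------
Dave  | 1151.12
Bob   | 1933.24
Frank | 1135.36
Eve   | NULL   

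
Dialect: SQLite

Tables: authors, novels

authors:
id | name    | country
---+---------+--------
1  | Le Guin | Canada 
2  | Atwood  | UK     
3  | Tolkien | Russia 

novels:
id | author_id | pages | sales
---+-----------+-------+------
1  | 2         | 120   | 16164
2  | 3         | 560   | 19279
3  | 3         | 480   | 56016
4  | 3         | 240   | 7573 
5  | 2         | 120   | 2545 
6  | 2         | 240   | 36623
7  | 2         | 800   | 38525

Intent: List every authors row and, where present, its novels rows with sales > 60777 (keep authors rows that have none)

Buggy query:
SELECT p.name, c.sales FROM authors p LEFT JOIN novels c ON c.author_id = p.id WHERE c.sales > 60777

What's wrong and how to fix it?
Bug: Filtering c.sales in WHERE discards the NULL rows produced by LEFT JOIN, turning it into an inner join

Fix: Put 'c.sales > 60777' in the JOIN's ON clause instead of WHERE

Corrected query:
SELECT p.name, c.sales FROM authors p LEFT JOIN novels c ON c.author_id = p.id AND c.sales > 60777

Result:
name    | sales
--------+------
Le Guin | NULL 
Atwood  | NULL 
Tolkien | NULL 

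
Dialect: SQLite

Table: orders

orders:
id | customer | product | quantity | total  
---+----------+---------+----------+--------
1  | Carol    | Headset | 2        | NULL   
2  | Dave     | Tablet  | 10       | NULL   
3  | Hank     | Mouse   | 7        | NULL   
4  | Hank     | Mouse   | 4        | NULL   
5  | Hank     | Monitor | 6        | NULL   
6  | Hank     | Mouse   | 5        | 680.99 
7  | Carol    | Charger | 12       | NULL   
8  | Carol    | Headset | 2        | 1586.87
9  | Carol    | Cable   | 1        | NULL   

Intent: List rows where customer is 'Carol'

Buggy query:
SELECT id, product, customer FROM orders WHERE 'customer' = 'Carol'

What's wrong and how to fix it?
Bug: Single quotes denote string literals in SQL; the column name is being compared as a constant string

Fix: Reference the column as customer without single quotes

Corrected query:
SELECT id, product, customer FROM orders WHERE customer = 'Carol'

Result:
id | product | customer
---+---------+---------
1  | Headset | Carol   
7  | Charger | Carol   
8  | Headset | Carol   
9  | Cable   | Carol   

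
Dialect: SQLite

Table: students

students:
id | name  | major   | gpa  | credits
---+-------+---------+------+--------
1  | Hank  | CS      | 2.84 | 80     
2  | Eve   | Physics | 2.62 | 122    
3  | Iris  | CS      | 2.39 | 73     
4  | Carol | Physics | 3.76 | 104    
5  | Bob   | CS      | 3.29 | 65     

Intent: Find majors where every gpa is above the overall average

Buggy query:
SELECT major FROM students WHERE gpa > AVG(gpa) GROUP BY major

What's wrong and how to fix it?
Bug: AVG() is an aggregate; it can't sit directly in WHERE

Fix: Compute the overall average in a scalar subquery and compare each group's MIN against it in HAVING

Corrected query:
SELECT major FROM students GROUP BY major HAVING MIN(gpa) > (SELECT AVG(gpa) FROM students)

Result:
(no rows)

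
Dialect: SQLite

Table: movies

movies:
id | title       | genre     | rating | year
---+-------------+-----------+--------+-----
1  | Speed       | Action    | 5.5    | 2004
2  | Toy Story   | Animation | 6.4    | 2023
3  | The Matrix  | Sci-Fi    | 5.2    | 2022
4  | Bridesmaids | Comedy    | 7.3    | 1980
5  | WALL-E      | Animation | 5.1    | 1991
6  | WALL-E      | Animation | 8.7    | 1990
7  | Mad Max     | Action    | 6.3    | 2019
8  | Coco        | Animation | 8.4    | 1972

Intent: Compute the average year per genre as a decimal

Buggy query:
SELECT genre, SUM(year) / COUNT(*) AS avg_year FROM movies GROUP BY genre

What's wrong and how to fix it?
Bug: SUM(year) and COUNT(*) are both integers; the division truncates the fractional part

Fix: Multiply by 1.0 (or CAST to REAL) to force floating-point division

Corrected query:
SELECT genre, SUM(year) * 1.0 / COUNT(*) AS avg_year FROM movies GROUP BY genre

Result:
genre     | avg_year
----------+---------
Action    | 2011.5  
Animation | 1994    
Comedy    | 1980    
Sci-Fi    | 2022    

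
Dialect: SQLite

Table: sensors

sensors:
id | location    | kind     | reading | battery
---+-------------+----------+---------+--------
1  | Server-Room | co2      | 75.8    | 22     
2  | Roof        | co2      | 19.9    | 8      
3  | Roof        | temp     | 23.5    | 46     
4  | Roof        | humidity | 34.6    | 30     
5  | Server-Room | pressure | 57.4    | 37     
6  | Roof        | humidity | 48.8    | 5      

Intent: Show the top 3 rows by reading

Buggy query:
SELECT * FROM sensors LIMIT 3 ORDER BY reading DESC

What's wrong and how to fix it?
Bug: ORDER BY cannot follow LIMIT; LIMIT is the final clause

Fix: Sort with ORDER BY, then apply LIMIT

Corrected query:
SELECT * FROM sensors ORDER BY reading DESC LIMIT 3

Result:
id | location    | kind     | reading | battery
---+-------------+----------+---------+--------
1  | Server-Room | co2      | 75.8    | 22     
5  | Server-Room | pressure | 57.4    | 37     
6  | Roof        | humidity | 48.8    | 5      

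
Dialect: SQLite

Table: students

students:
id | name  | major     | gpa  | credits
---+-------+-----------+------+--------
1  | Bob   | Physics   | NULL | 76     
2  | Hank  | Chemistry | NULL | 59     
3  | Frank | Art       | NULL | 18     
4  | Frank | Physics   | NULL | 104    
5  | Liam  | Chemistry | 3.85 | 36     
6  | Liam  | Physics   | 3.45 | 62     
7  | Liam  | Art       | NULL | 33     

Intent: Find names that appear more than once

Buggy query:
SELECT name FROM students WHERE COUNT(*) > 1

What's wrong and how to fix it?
Bug: COUNT(*) is an aggregate and cannot be used in WHERE

Fix: Group first, then use HAVING for the count condition

Corrected query:
SELECT name FROM students GROUP BY name HAVING COUNT(*) > 1

Result:
name 
-----
Frank
Liam 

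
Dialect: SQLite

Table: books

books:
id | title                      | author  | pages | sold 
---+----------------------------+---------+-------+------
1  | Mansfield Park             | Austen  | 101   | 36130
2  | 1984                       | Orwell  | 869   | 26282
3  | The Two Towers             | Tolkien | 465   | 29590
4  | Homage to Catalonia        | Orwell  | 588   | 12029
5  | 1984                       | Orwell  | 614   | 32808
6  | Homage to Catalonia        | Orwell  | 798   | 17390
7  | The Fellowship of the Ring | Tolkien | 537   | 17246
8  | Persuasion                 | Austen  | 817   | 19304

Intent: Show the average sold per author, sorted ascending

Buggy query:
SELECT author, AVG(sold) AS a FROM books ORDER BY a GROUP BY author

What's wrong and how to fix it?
Bug: ORDER BY appears before GROUP BY; SQL clause order requires GROUP BY first

Fix: Move ORDER BY to the end, after GROUP BY

Corrected query:
SELECT author, AVG(sold) AS a FROM books GROUP BY author ORDER BY a

Result:
author  | a       
--------+---------
Orwell  | 22127.25
Tolkien | 23418   
Austen  | 27717   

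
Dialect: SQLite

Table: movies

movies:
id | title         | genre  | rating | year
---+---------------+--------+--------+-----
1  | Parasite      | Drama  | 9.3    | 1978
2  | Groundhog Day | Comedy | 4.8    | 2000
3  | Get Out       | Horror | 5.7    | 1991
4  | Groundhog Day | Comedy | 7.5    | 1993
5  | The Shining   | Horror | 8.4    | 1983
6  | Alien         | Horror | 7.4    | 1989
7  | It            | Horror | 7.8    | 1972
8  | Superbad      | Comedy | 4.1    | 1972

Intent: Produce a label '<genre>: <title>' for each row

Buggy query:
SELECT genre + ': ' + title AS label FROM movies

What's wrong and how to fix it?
Bug: '+' is numeric addition; on text columns SQLite converts them to 0 instead of concatenating

Fix: Replace + with || to concatenate text

Corrected query:
SELECT genre || ': ' || title AS label FROM movies

Result:
label                
---------------------
Drama: Parasite      
Comedy: Groundhog Day
Horror: Get Out      
Comedy: Groundhog Day
Horror: The Shining  
Horror: Alien        
Horror: It           
Comedy: Superbad     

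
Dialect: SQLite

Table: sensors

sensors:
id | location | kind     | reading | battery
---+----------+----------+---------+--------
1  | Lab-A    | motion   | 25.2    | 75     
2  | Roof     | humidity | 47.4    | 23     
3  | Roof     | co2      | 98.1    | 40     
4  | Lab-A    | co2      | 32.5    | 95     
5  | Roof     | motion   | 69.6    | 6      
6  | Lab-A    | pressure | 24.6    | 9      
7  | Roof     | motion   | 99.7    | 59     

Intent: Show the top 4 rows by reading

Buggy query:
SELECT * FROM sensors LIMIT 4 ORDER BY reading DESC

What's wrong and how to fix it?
Bug: ORDER BY cannot follow LIMIT; LIMIT is the final clause

Fix: Swap the clauses: ORDER BY first, then LIMIT

Corrected query:
SELECT * FROM sensors ORDER BY reading DESC LIMIT 4

Result:
id | location | kind     | reading | battery
---+----------+----------+---------+--------
7  | Roof     | motion   | 99.7    | 59     
3  | Roof     | co2      | 98.1    | 40     
5  | Roof     | motion   | 69.6    | 6      
2  | Roof     | humidity | 47.4    | 23     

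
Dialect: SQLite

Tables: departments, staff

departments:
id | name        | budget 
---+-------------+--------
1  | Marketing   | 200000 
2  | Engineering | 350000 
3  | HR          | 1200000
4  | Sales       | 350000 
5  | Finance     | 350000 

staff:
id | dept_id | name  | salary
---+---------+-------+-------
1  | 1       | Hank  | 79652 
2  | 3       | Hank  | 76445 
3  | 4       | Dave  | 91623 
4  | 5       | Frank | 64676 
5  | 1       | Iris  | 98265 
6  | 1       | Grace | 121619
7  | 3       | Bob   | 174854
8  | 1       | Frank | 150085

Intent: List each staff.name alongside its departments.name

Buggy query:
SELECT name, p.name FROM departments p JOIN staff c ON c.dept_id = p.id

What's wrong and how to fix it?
Bug: 'name' exists in both joined tables, so the database can't tell which one is meant

Fix: Prefix ambiguous columns with the table alias

Corrected query:
SELECT c.name, p.name FROM departments p JOIN staff c ON c.dept_id = p.id

Result:
name  | name     
------+----------
Hank  | Marketing
Hank  | HR       
Dave  | Sales    
Frank | Finance  
Iris  | Marketing
Grace | Marketing
Bob   | HR       
Frank | Marketing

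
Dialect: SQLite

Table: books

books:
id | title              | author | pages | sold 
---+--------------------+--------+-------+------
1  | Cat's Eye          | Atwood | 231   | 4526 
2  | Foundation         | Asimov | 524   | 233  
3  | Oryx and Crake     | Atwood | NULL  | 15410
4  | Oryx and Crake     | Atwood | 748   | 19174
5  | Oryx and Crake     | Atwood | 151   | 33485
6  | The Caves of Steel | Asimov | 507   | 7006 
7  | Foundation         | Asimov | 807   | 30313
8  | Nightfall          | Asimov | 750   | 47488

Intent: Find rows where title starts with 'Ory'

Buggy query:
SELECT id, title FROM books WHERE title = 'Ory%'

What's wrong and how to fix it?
Bug: Wildcards only work with LIKE; '=' treats '%' as a literal character

Fix: Use LIKE for wildcard pattern matching

Corrected query:
SELECT id, title FROM books WHERE title LIKE 'Ory%'

Result:
id | title         
---+---------------
3  | Oryx and Crake
4  | Oryx and Crake
5  | Oryx and Crake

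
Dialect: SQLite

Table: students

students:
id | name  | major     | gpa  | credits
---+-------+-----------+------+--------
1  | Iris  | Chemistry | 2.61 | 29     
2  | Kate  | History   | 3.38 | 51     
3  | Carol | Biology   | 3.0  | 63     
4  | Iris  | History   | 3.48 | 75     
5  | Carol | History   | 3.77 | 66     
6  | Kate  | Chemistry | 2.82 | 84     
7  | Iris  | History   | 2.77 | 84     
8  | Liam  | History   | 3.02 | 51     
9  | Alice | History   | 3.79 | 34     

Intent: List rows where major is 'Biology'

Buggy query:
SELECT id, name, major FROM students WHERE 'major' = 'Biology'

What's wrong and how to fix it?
Bug: 'major' in single quotes is a string literal, not the column; the comparison is literal-vs-literal and never true

Fix: Remove the quotes around the column name (or use double quotes for an identifier)

Corrected query:
SELECT id, name, major FROM students WHERE major = 'Biology'

Result:
id | name  | major  
---+-------+--------
3  | Carol | Biology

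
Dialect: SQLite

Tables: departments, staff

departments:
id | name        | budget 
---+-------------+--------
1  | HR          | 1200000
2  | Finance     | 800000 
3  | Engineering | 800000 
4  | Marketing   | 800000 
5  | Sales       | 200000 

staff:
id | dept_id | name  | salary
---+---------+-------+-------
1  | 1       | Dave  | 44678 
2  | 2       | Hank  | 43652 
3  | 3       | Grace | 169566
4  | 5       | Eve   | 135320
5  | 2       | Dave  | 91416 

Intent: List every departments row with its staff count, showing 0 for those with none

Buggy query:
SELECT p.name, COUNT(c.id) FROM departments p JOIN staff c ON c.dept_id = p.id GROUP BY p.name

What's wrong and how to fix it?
Bug: INNER JOIN drops departments rows that have no matching staff rows

Fix: Switch to LEFT JOIN to retain unmatched parent rows

Corrected query:
SELECT p.name, COUNT(c.id) FROM departments p LEFT JOIN staff c ON c.dept_id = p.id GROUP BY p.name

Result:
name        | COUNT(c.id)
------------+------------
Engineering | 1          
Finance     | 2          
HR          | 1          
Marketing   | 0          
Sales       | 1          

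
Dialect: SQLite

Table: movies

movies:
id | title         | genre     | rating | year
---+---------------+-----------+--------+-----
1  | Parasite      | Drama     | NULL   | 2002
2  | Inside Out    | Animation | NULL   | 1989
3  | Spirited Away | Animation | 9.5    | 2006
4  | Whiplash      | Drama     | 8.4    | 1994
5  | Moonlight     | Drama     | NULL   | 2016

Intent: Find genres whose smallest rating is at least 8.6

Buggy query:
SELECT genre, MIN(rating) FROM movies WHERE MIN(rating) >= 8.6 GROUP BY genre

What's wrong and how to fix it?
Bug: MIN() in WHERE is a misuse of aggregate

Fix: Use HAVING for the per-group MIN condition

Corrected query:
SELECT genre, MIN(rating) FROM movies GROUP BY genre HAVING MIN(rating) >= 8.6

Result:
genre     | MIN(rating)
----------+------------
Animation | 9.5        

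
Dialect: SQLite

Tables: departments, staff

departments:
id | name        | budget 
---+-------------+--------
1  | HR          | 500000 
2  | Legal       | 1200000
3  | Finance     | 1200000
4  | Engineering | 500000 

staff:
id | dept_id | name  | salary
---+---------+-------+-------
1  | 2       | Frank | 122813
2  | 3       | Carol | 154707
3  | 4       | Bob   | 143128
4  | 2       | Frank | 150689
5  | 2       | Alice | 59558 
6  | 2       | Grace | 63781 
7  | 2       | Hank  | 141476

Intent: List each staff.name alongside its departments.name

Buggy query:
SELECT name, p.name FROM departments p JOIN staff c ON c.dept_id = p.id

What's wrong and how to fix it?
Bug: Both tables have a 'name' column; the unqualified reference is ambiguous

Fix: Qualify the column with its table alias (c.name)

Corrected query:
SELECT c.name, p.name FROM departments p JOIN staff c ON c.dept_id = p.id

Result:
name  | name       
------+------------
Frank | Legal      
Carol | Finance    
Bob   | Engineering
Frank | Legal      
Alice | Legal      
Grace | Legal      
Hank  | Legal      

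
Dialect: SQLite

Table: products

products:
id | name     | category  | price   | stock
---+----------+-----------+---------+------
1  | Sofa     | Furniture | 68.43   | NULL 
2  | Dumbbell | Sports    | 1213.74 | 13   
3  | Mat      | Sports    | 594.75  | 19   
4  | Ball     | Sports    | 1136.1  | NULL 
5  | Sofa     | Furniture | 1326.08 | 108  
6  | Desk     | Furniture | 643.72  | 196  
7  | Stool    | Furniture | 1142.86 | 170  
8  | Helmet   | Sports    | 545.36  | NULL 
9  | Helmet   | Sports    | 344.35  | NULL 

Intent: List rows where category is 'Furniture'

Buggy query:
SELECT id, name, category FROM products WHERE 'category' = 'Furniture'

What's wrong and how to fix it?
Bug: Single quotes denote string literals in SQL; the column name is being compared as a constant string

Fix: Remove the quotes around the column name (or use double quotes for an identifier)

Corrected query:
SELECT id, name, category FROM products WHERE category = 'Furniture'

Result:
id | name  | category 
---+-------+----------
1  | Sofa  | Furniture
5  | Sofa  | Furniture
6  | Desk  | Furniture
7  | Stool | Furniture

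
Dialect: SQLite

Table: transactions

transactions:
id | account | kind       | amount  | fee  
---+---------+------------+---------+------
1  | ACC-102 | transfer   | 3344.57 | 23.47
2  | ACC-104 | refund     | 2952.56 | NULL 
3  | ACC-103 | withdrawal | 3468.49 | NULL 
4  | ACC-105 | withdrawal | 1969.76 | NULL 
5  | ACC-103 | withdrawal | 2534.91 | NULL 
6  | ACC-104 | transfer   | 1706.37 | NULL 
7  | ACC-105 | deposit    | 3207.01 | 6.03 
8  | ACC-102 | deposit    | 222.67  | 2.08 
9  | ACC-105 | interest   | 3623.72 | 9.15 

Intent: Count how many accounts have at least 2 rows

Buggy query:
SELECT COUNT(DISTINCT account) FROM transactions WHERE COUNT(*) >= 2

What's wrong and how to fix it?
Bug: WHERE filters individual rows, not groups, so a group-level COUNT is invalid there

Fix: Use a subquery that GROUPs and filters with HAVING, then count its rows

Corrected query:
SELECT COUNT(*) FROM (SELECT account FROM transactions GROUP BY account HAVING COUNT(*) >= 2)

Result:
COUNT(*)
--------
4       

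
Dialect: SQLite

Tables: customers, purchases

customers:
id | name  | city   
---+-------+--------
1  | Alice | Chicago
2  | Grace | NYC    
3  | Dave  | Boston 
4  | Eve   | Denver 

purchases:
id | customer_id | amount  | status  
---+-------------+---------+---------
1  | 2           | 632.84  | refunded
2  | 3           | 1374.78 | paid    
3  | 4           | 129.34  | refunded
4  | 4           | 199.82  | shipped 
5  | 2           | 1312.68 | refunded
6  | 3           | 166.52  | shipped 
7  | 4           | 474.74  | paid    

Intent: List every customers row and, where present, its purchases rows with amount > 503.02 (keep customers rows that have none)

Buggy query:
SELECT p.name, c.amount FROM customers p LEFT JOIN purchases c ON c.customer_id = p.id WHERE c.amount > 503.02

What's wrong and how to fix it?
Bug: Filtering c.amount in WHERE discards the NULL rows produced by LEFT JOIN, turning it into an inner join

Fix: Put 'c.amount > 503.02' in the JOIN's ON clause instead of WHERE

Corrected query:
SELECT p.name, c.amount FROM customers p LEFT JOIN purchases c ON c.customer_id = p.id AND c.amount > 503.02

Result:
name  | amount 
------+--------
Alice | NULL   
Grace | 632.84 
Grace | 1312.68
Dave  | 1374.78
Eve   | NULL   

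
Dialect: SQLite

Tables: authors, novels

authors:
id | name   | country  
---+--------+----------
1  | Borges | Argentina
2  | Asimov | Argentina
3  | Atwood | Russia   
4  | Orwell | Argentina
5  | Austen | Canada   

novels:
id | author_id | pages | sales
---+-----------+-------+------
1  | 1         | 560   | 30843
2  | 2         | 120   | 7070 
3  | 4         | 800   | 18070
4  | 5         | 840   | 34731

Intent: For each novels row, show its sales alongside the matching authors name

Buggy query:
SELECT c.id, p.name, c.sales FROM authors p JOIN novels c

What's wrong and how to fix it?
Bug: Missing join condition: each novels row is matched to all authors rows instead of just its own

Fix: Add ON c.author_id = p.id to the JOIN

Corrected query:
SELECT c.id, p.name, c.sales FROM authors p JOIN novels c ON c.author_id = p.id

Result:
id | name   | sales
---+--------+------
1  | Borges | 30843
2  | Asimov | 7070 
3  | Orwell | 18070
4  | Austen | 34731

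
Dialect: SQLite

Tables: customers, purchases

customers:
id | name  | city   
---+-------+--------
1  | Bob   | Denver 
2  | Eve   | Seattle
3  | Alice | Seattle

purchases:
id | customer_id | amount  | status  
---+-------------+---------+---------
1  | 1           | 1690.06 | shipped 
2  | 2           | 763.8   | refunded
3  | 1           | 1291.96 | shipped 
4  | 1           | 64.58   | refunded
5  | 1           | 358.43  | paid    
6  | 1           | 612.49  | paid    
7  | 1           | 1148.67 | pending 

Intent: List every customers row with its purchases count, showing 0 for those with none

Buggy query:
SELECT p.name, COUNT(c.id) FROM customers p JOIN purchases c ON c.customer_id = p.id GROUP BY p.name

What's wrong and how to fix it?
Bug: An inner join excludes parents with zero children

Fix: Switch to LEFT JOIN to retain unmatched parent rows

Corrected query:
SELECT p.name, COUNT(c.id) FROM customers p LEFT JOIN purchases c ON c.customer_id = p.id GROUP BY p.name

Result:
name  | COUNT(c.id)
------+------------
Alice | 0          
Bob   | 6          
Eve   | 1          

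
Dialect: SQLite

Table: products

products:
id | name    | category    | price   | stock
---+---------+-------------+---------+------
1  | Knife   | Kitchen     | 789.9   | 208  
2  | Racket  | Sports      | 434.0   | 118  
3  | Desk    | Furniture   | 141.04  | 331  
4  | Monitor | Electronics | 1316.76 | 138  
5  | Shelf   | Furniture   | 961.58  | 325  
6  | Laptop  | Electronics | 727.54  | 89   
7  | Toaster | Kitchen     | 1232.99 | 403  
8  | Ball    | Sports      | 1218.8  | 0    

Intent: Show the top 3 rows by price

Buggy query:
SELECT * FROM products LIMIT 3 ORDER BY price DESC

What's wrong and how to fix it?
Bug: ORDER BY cannot follow LIMIT; LIMIT is the final clause

Fix: Sort with ORDER BY, then apply LIMIT

Corrected query:
SELECT * FROM products ORDER BY price DESC LIMIT 3

Result:
id | name    | category    | price   | stock
---+---------+-------------+---------+------
4  | Monitor | Electronics | 1316.76 | 138  
7  | Toaster | Kitchen     | 1232.99 | 403  
8  | Ball    | Sports      | 1218.8  | 0    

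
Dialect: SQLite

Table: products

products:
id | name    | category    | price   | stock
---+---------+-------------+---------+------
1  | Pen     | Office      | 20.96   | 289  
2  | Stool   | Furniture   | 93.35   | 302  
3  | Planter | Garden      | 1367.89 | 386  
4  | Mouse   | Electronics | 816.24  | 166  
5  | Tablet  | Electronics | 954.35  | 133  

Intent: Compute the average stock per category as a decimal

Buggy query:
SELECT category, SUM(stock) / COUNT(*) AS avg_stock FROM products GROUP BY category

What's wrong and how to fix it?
Bug: Both operands are integers, so '/' performs integer division and truncates

Fix: Multiply by 1.0 (or CAST to REAL) to force floating-point division

Corrected query:
SELECT category, SUM(stock) * 1.0 / COUNT(*) AS avg_stock FROM products GROUP BY category

Result:
category    | avg_stock
------------+----------
Electronics | 149.5    
Furniture   | 302      
Garden      | 386      
Office      | 289      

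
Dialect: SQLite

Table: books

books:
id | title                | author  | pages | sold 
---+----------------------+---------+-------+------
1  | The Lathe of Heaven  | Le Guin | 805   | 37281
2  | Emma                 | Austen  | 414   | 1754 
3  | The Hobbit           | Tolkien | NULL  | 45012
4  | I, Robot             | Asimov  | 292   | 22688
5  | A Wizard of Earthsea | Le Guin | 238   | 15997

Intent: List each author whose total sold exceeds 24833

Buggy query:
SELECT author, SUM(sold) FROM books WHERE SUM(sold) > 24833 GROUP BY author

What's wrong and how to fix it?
Bug: SUM(sold) is an aggregate, but WHERE filters rows before aggregation

Fix: Use HAVING (which filters groups after aggregation) instead of WHERE

Corrected query:
SELECT author, SUM(sold) FROM books GROUP BY author HAVING SUM(sold) > 24833

Result:
author  | SUM(sold)
--------+----------
Le Guin | 53278    
Tolkien | 45012    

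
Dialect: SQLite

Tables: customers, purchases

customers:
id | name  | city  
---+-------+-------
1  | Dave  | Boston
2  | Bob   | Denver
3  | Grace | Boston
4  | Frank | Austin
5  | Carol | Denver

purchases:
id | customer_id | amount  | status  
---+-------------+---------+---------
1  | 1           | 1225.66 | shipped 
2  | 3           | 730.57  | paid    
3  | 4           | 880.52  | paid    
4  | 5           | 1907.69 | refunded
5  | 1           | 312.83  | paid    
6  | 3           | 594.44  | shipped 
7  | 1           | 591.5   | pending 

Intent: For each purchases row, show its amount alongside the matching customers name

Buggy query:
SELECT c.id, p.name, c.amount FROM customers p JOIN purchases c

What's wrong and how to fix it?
Bug: Missing join condition: each purchases row is matched to all customers rows instead of just its own

Fix: Add ON c.customer_id = p.id to the JOIN

Corrected query:
SELECT c.id, p.name, c.amount FROM customers p JOIN purchases c ON c.customer_id = p.id

Result:
id | name  | amount 
---+-------+--------
1  | Dave  | 1225.66
2  | Grace | 730.57 
3  | Frank | 880.52 
4  | Carol | 1907.69
5  | Dave  | 312.83 
6  | Grace | 594.44 
7  | Dave  | 591.5  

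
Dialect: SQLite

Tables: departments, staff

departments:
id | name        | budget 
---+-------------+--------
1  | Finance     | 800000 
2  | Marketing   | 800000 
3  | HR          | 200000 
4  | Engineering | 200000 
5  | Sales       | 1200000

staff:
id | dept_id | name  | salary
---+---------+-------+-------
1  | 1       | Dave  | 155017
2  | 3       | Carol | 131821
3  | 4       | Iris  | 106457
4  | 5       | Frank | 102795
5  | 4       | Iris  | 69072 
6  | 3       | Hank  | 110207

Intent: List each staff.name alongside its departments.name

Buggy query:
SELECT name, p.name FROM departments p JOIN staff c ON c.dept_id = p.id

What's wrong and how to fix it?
Bug: 'name' exists in both joined tables, so the database can't tell which one is meant

Fix: Qualify the column with its table alias (c.name)

Corrected query:
SELECT c.name, p.name FROM departments p JOIN staff c ON c.dept_id = p.id

Result:
name  | name       
------+------------
Dave  | Finance    
Carol | HR         
Iris  | Engineering
Frank | Sales      
Iris  | Engineering
Hank  | HR         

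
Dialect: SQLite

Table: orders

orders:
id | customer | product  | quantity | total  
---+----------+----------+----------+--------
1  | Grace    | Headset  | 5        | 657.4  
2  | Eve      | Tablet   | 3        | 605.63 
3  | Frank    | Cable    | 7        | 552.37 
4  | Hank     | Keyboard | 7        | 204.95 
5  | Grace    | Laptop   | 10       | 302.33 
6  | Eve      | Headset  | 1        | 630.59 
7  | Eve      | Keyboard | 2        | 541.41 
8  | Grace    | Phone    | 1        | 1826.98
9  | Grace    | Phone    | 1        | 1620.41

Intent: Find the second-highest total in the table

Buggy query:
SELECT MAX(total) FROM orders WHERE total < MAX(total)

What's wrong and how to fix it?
Bug: MAX(total) on the right of the comparison is an aggregate-in-WHERE error

Fix: Compute the overall MAX in a subquery, then take MAX of rows below it

Corrected query:
SELECT MAX(total) FROM orders WHERE total < (SELECT MAX(total) FROM orders)

Result:
MAX(total)
----------
1620.41   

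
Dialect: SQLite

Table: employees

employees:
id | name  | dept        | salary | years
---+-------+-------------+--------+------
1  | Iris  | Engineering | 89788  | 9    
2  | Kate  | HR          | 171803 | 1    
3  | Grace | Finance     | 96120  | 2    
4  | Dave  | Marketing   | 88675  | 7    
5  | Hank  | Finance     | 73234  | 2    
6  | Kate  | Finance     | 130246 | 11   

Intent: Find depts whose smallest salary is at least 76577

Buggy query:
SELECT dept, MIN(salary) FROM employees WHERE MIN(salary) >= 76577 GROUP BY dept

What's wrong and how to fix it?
Bug: Aggregates like MIN are computed per group after WHERE runs

Fix: Replace WHERE with HAVING after the GROUP BY

Corrected query:
SELECT dept, MIN(salary) FROM employees GROUP BY dept HAVING MIN(salary) >= 76577

Result:
dept        | MIN(salary)
------------+------------
Engineering | 89788      
HR          | 171803     
Marketing   | 88675      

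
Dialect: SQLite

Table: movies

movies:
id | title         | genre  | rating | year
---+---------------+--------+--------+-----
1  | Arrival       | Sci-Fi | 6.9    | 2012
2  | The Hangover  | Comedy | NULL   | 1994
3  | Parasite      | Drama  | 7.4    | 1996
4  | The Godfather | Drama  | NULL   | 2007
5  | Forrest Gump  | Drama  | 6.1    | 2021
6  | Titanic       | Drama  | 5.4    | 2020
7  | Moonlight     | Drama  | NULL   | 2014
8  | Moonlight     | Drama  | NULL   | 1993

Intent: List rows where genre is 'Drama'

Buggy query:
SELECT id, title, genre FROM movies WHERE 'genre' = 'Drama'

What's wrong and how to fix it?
Bug: 'genre' in single quotes is a string literal, not the column; the comparison is literal-vs-literal and never true

Fix: Remove the quotes around the column name (or use double quotes for an identifier)

Corrected query:
SELECT id, title, genre FROM movies WHERE genre = 'Drama'

Result:
id | title         | genre
---+---------------+------
3  | Parasite      | Drama
4  | The Godfather | Drama
5  | Forrest Gump  | Drama
6  | Titanic       | Drama
7  | Moonlight     | Drama
8  | Moonlight     | Drama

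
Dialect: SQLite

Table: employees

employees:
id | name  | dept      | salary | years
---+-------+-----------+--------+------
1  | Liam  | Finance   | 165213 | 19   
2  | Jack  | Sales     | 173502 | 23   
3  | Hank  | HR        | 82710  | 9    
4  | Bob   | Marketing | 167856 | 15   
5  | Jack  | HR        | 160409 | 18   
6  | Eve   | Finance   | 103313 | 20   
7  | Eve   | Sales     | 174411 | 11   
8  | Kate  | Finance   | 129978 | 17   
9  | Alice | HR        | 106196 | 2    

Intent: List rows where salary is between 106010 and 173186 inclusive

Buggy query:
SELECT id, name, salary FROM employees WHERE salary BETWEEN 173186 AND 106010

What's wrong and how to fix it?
Bug: The bounds are reversed; BETWEEN a AND b requires a <= b to match anything

Fix: Write BETWEEN 106010 AND 173186

Corrected query:
SELECT id, name, salary FROM employees WHERE salary BETWEEN 106010 AND 173186

Result:
id | name  | salary
---+-------+-------
1  | Liam  | 165213
4  | Bob   | 167856
5  | Jack  | 160409
8  | Kate  | 129978
9  | Alice | 106196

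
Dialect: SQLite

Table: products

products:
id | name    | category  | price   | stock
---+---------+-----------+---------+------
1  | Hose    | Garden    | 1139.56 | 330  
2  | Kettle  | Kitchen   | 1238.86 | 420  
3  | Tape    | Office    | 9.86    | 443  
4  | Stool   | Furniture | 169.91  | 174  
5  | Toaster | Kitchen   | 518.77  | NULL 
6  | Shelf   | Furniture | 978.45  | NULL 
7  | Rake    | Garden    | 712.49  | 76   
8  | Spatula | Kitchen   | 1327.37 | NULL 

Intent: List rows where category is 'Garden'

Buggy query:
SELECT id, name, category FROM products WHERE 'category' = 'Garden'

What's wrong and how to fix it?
Bug: Single quotes denote string literals in SQL; the column name is being compared as a constant string

Fix: Reference the column as category without single quotes

Corrected query:
SELECT id, name, category FROM products WHERE category = 'Garden'

Result:
id | name | category
---+------+---------
1  | Hose | Garden  
7  | Rake | Garden  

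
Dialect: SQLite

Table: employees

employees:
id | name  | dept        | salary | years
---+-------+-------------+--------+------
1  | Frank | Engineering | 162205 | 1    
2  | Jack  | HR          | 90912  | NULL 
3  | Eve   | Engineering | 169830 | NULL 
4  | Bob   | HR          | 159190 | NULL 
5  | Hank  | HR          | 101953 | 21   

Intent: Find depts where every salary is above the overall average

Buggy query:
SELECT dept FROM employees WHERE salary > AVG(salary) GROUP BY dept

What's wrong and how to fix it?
Bug: WHERE evaluates per row before aggregation, so AVG() is unavailable

Fix: Use a subquery for AVG and a HAVING MIN(...) filter so the condition holds for every row in the group

Corrected query:
SELECT dept FROM employees GROUP BY dept HAVING MIN(salary) > (SELECT AVG(salary) FROM employees)

Result:
dept       
-----------
Engineering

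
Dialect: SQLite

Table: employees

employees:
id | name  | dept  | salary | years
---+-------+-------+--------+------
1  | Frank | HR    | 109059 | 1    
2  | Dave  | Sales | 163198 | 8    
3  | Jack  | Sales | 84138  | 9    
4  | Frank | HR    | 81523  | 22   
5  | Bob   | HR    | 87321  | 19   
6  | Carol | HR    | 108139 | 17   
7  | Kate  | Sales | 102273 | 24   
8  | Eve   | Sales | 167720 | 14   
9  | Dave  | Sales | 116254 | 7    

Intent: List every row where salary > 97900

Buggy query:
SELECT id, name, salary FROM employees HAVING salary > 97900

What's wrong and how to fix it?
Bug: This is a non-aggregate query (no GROUP BY, no aggregates), so in SQLite the HAVING clause is invalid here; a row-level condition belongs in WHERE

Fix: Use WHERE for row-level filtering

Corrected query:
SELECT id, name, salary FROM employees WHERE salary > 97900

Result:
id | name  | salary
---+-------+-------
1  | Frank | 109059
2  | Dave  | 163198
6  | Carol | 108139
7  | Kate  | 102273
8  | Eve   | 167720
9  | Dave  | 116254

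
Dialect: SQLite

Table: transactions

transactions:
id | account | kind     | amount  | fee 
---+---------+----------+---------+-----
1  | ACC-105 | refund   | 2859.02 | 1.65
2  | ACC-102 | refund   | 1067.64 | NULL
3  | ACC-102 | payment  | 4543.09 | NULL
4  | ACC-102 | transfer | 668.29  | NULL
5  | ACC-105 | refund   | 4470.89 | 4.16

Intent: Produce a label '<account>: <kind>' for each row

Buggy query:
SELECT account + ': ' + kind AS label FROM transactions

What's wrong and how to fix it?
Bug: SQLite uses || for string concatenation; + coerces text to numbers (yielding 0)

Fix: Use the || operator for string concatenation

Corrected query:
SELECT account || ': ' || kind AS label FROM transactions

Result:
label            
-----------------
ACC-105: refund  
ACC-102: refund  
ACC-102: payment 
ACC-102: transfer
ACC-105: refund  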